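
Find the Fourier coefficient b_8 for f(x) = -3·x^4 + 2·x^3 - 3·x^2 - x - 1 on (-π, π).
b_8 = (1/π) ∫_{-π}^{π} f(x)·sin(8x) dx.
Evaluate the integral (use parity and integration by parts as needed): b_8 = 19/64 - π^2/2.

Final answer: 19/64 - π^2/2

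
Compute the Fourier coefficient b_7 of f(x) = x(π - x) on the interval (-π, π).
b_7 = (1/π) ∫_{-π}^{π} f(x)·sin(7x) dx.
Evaluate the integral (use parity and integration by parts as needed): b_7 = 2·π/7.

Final answer: 2·π/7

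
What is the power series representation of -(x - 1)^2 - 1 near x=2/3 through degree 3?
-10/9 + 2·(x - 2/3)/3 - (x - 2/3)^2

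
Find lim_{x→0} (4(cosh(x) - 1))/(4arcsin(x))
Both numerator and denominator → 0 as x → 0; this is a 0/0 indeterminate form.
Expand each to leading order near x = 0: numerator ~ 2·x^2, denominator ~ 4·x.
The limit of the ratio is 0.

Final answer: 0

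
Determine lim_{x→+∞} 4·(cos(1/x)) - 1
Evaluate the dominant behaviour as x → +∞; each term tends to a finite value or vanishes.
Limit = 3.

Final answer: 3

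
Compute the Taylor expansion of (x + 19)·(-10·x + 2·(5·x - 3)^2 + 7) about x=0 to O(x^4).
50·x^3 + 880·x^2 - 1305·x + 475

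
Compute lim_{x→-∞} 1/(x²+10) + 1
Evaluate the dominant behaviour as x → -∞; each term tends to a finite value or vanishes.
Limit = 1.

Final answer: 1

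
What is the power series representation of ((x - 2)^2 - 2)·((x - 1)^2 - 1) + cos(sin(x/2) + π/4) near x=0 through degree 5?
-√(2)·x^5/640 + x^4·(5·√(2)/768 + 1) + x^3·(-6 + √(2)/48) + x^2·(10 - √(2)/16) + x·(-4 - √(2)/4) + √(2)/2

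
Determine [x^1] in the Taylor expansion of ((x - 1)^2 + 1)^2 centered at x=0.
Expand to order 1: ((x - 1)^2 + 1)^2 = 4 - 8·x + O(x^2).
The coefficient of x^1 is -8.

Final answer: -8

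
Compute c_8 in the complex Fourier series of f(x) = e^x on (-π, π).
Compute the real Fourier coefficients first: a_8 = (-1 + e^(2·π))·e^(-π)/(65·π), b_8 = (8 - 8·e^(2·π))·e^(-π)/(65·π).
Then c_8 = (a_8 − i·b_8)/2 = -e^(-π)/(130·π) + e^(π)/(130·π) - 4·i·e^(-π)/(65·π) + 4·i·e^(π)/(65·π).

Final answer: -e^(-π)/(130·π) + e^(π)/(130·π) - 4·i·e^(-π)/(65·π) + 4·i·e^(π)/(65·π)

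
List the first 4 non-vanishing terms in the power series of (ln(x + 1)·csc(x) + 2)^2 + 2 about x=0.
-5·x^3/2 + 13·x^2/4 - 3·x + 11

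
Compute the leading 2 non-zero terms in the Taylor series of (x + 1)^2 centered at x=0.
2·x + 1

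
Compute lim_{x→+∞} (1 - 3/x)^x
As x → +∞: this is the defining limit (1 - 3/x)^x → e^(-3).
Limit = e^(-3).

Final answer: e^(-3)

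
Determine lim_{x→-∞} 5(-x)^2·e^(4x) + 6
The product is a 0·∞ indeterminate form at x → -∞.
Rewrite the product as 5(-x)^2 / e^(-4x) (an ∞/∞ form) and apply L'Hôpital, or use the standard hierarchy e^(4|x|) ≫ |(-x)^2| as x → -∞.
The indeterminate product → 0, so the limit = 6.

Final answer: 6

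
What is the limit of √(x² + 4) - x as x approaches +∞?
This is an ∞ − ∞ indeterminate form.
Multiply and divide by the conjugate √(x²+4) + x; the x² terms cancel, leaving 4/(√(x²+4)+x) → 0.
Limit = 0.

Final answer: 0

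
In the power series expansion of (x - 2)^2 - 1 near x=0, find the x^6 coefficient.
Expand to order 6: (x - 2)^2 - 1 = x^2 - 4·x + 3 + O(x^7).
The coefficient of x^6 is 0.

Final answer: 0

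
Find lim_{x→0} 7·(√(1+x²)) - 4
Direct substitution at x = 0 gives 3.

Final answer: 3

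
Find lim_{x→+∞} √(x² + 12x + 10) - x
As x → +∞: multiply by the conjugate to get (12x+10)/(√(x²+12x+10)+x); the denominator ~ 2x, so the limit is 12/2 = 6.
Limit = 6.

Final answer: 6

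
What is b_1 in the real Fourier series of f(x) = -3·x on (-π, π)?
b_1 = (1/π) ∫_{-π}^{π} f(x)·sin(1x) dx.
Evaluate the integral (use parity and integration by parts as needed): b_1 = -6.

Final answer: -6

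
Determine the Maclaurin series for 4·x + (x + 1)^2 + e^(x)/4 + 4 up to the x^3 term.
x^3/24 + 9·x^2/8 + 25·x/4 + 21/4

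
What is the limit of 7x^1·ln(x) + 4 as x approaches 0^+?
The product is a 0·∞ indeterminate form at x → 0⁺.
Rewrite the product as 7·ln(x) / x^(-1) and apply L'Hôpital, or use the standard hierarchy x^(-1) ≫ |ln x| as x → 0⁺.
The indeterminate product → 0, so the limit = 4.

Final answer: 4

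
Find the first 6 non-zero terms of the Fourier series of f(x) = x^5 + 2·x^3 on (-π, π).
(-36·π^2 + 2·π^4 + 216)·sin(x) + (-π^4 - 9/2 + 3·π^2)·sin(2·x) + (-4·π^2/27 + 8/81 + 2·π^4/3)·sin(3·x) + (-π^4/2 - 3·π^2/8 + 9/64)·sin(4·x) + (-72/625 + 12·π^2/25 + 2·π^4/5)·sin(5·x) + (-π^4/3 - 13·π^2/27 + 13/162)·sin(6·x)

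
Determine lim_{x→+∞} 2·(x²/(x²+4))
Evaluate the dominant behaviour as x → +∞; each term tends to a finite value or vanishes.
Limit = 2.

Final answer: 2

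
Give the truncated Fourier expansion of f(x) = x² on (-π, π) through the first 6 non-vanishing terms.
-4·cos(x) + cos(2·x) - 4·cos(3·x)/9 + cos(4·x)/4 - 4·cos(5·x)/25 + π^2/3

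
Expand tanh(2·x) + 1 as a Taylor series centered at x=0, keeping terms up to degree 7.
-2176·x^7/315 + 64·x^5/15 - 8·x^3/3 + 2·x + 1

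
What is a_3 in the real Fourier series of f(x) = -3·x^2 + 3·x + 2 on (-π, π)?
a_3 = (1/π) ∫_{-π}^{π} f(x)·cos(3x) dx.
Evaluate the integral (use parity and integration by parts as needed): a_3 = 4/3.

Final answer: 4/3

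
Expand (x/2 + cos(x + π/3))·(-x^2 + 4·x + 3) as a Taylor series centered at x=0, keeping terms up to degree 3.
x^3·(-3/2 + 3·√(3)/4) + x^2·(3/4 - 2·√(3)) + x·(7/2 - 3·√(3)/2) + 3/2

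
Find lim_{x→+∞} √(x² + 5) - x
This is an ∞ − ∞ indeterminate form.
Multiply and divide by the conjugate √(x²+5) + x; the x² terms cancel, leaving 5/(√(x²+5)+x) → 0.
Limit = 0.

Final answer: 0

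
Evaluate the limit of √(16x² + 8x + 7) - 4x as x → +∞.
As x → +∞: multiply by the conjugate to get (8x+7)/(√(16x²+8x+7)+4x); the denominator ~ 8x, so the limit is 8/8 = 1.
Limit = 1.

Final answer: 1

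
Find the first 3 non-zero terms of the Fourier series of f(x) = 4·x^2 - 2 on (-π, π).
-16·cos(x) + 4·cos(2·x) - 2 + 4·π^2/3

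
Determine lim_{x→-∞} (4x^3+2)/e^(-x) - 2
The quotient is an ∞/∞ indeterminate form as x → -∞.
Compare growth rates of the dominant terms (exponentials ≫ polynomials ≫ logarithms), or apply L'Hôpital's rule; the quotient → 0.
Adding the constant: 0 - 2 = -2. Limit = -2.

Final answer: -2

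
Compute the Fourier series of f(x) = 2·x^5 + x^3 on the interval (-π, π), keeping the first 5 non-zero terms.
(-78·π^2 + 4·π^4 + 468)·sin(x) + (-2·π^4 - 27/2 + 9·π^2)·sin(2·x) + (-62·π^2/27 + 124/81 + 4·π^4/3)·sin(3·x) + (-π^4 - 9/32 + 3·π^2/4)·sin(4·x) + (-6·π^2/25 + 36/625 + 4·π^4/5)·sin(5·x)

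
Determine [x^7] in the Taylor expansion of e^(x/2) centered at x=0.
Expand to order 7: e^(x/2) = x^7/645120 + x^6/46080 + x^5/3840 + x^4/384 + x^3/48 + x^2/8 + x/2 + 1 + O(x^8).
The coefficient of x^7 is 1/645120.

Final answer: 1/645120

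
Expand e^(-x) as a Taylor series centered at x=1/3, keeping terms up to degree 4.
e^(-1/3) - e^(-1/3)·(x - 1/3) + e^(-1/3)·(x - 1/3)^2/2 - e^(-1/3)·(x - 1/3)^3/6 + e^(-1/3)·(x - 1/3)^4/24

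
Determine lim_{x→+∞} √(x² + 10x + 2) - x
As x → +∞: multiply by the conjugate to get (10x+2)/(√(x²+10x+2)+x); the denominator ~ 2x, so the limit is 10/2 = 5.
Limit = 5.

Final answer: 5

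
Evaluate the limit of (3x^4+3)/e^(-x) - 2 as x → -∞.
The quotient is an ∞/∞ indeterminate form as x → -∞.
Compare growth rates of the dominant terms (exponentials ≫ polynomials ≫ logarithms), or apply L'Hôpital's rule; the quotient → 0.
Adding the constant: 0 - 2 = -2. Limit = -2.

Final answer: -2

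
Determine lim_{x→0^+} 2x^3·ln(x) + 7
The product is a 0·∞ indeterminate form at x → 0⁺.
Rewrite the product as 2·ln(x) / x^(-3) and apply L'Hôpital, or use the standard hierarchy x^(-3) ≫ |ln x| as x → 0⁺.
The indeterminate product → 0, so the limit = 7.

Final answer: 7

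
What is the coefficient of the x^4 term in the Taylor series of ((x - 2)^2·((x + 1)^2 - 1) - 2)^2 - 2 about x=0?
Expand to order 4: ((x - 2)^2·((x + 1)^2 - 1) - 2)^2 - 2 = -20·x^4 - 56·x^3 + 80·x^2 - 32·x + 2 + O(x^5).
The coefficient of x^4 is -20.

Final answer: -20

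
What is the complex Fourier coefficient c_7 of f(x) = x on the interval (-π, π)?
Compute the real Fourier coefficients first: a_7 = 0, b_7 = 2/7.
Then c_7 = (a_7 − i·b_7)/2 = -i/7.

Final answer: -i/7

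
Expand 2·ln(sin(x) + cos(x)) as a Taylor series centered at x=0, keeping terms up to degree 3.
4·x^3/3 - 2·x^2 + 2·x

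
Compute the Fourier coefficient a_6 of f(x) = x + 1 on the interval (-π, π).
a_6 = (1/π) ∫_{-π}^{π} f(x)·cos(6x) dx.
Evaluate the integral (use parity and integration by parts as needed): a_6 = 0.

Final answer: 0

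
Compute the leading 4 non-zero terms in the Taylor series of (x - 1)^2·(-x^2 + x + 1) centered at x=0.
3·x^3 - 2·x^2 - x + 1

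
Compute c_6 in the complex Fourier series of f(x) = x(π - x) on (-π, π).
Compute the real Fourier coefficients first: a_6 = -1/9, b_6 = -π/3.
Then c_6 = (a_6 − i·b_6)/2 = -1/18 + i·π/6.

Final answer: -1/18 + i·π/6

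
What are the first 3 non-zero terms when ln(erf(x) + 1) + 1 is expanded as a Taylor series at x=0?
-2·x^2/π + 2·x/√(π) + 1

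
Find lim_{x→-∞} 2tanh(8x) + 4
Evaluate the dominant behaviour as x → -∞; each term tends to a finite value or vanishes.
Limit = 2.

Final answer: 2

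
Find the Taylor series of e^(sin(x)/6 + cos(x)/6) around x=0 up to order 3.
-53·x^3·e^(1/6)/1296 - 5·x^2·e^(1/6)/72 + x·e^(1/6)/6 + e^(1/6)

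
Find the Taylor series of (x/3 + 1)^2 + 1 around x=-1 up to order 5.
13/9 + 4·(x + 1)/9 + (x + 1)^2/9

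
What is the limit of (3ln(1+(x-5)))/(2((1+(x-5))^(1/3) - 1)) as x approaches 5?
Both numerator and denominator → 0 as x → 5; this is a 0/0 indeterminate form.
Expand each to leading order near x = 5: numerator ~ 3·(x - 5), denominator ~ 2·(x - 5)/3.
The limit of the ratio is 9/2.

Final answer: 9/2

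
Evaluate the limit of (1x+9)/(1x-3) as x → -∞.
Evaluate the dominant behaviour as x → -∞; each term tends to a finite value or vanishes.
Limit = 1.

Final answer: 1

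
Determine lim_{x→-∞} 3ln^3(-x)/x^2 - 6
The quotient is an ∞/∞ indeterminate form as x → -∞.
Compare growth rates of the dominant terms (exponentials ≫ polynomials ≫ logarithms), or apply L'Hôpital's rule; the quotient → 0.
Adding the constant: 0 - 6 = -6. Limit = -6.

Final answer: -6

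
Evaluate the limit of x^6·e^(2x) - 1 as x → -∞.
The product is a 0·∞ indeterminate form at x → -∞.
Rewrite the product as x^6 / e^(-2x) (an ∞/∞ form) and apply L'Hôpital, or use the standard hierarchy e^(2|x|) ≫ |x^6| as x → -∞.
The indeterminate product → 0, so the limit = -1.

Final answer: -1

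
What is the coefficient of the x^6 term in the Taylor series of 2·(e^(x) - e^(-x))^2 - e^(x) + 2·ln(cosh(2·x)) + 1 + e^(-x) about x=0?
Expand to order 6: 2·(e^(x) - e^(-x))^2 - e^(x) + 2·ln(cosh(2·x)) + 1 + e^(-x) = 16·x^6/5 - x^5/60 - x^3/3 + 12·x^2 - 2·x + 1 + O(x^7).
The coefficient of x^6 is 16/5.

Final answer: 16/5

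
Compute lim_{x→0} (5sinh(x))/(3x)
Both numerator and denominator → 0 as x → 0; this is a 0/0 indeterminate form.
Expand each to leading order near x = 0: numerator ~ 5·x, denominator ~ 3·x.
The limit of the ratio is 5/3.

Final answer: 5/3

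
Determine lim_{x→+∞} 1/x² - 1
Evaluate the dominant behaviour as x → +∞; each term tends to a finite value or vanishes.
Limit = -1.

Final answer: -1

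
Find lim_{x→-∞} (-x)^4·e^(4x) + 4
The product is a 0·∞ indeterminate form at x → -∞.
Rewrite the product as (-x)^4 / e^(-4x) (an ∞/∞ form) and apply L'Hôpital, or use the standard hierarchy e^(4|x|) ≫ |(-x)^4| as x → -∞.
The indeterminate product → 0, so the limit = 4.

Final answer: 4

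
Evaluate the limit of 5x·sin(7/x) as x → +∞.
As x → +∞: let u = 7/x → 0⁺; then 5·x·sin(7/x) = 5·7·sin(u)/u → 5·7·1 = 35.
Limit = 35.

Final answer: 35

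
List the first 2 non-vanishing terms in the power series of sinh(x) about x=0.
x^3/6 + x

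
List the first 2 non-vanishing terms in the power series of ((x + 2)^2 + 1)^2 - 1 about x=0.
40·x + 24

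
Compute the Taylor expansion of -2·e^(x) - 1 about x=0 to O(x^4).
-x^3/3 - x^2 - 2·x - 3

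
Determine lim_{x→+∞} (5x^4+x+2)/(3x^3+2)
This is an ∞/∞ indeterminate form as x → +∞.
Divide numerator and denominator by x^4 and let the lower-order terms vanish; the numerator's degree 4 exceeds the denominator's degree 3, so the quotient diverges.
Limit = ∞.

Final answer: ∞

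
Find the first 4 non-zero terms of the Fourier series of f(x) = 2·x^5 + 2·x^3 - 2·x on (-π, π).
(-76·π^2 + 4·π^4 + 452)·sin(x) + (-2·π^4 - 10 + 8·π^2)·sin(2·x) + (-44·π^2/27 - 20/81 + 4·π^4/3)·sin(3·x) + (-π^4 + 29/32 + π^2/4)·sin(4·x)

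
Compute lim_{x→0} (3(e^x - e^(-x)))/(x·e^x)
Both numerator and denominator → 0 as x → 0; this is a 0/0 indeterminate form.
Expand each to leading order near x = 0: numerator ~ 6·x, denominator ~ x.
The limit of the ratio is 6.

Final answer: 6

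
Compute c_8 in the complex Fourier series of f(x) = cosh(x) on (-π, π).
Compute the real Fourier coefficients first: a_8 = 2·sinh(π)/(65·π), b_8 = 0.
Then c_8 = (a_8 − i·b_8)/2 = sinh(π)/(65·π).

Final answer: sinh(π)/(65·π)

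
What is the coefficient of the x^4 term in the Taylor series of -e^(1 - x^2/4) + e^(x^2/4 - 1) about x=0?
Expand to order 4: -e^(1 - x^2/4) + e^(x^2/4 - 1) = x^4·(-e/32 + e^(-1)/32) + x^2·(e^(-1)/4 + e/4) - e + e^(-1) + O(x^5).
The coefficient of x^4 is -e/32 + e^(-1)/32.

Final answer: -e/32 + e^(-1)/32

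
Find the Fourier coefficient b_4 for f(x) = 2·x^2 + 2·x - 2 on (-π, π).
b_4 = (1/π) ∫_{-π}^{π} f(x)·sin(4x) dx.
Evaluate the integral (use parity and integration by parts as needed): b_4 = -1.

Final answer: -1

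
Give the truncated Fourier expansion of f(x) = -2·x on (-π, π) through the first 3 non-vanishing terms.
-4·sin(x) + 2·sin(2·x) - 4·sin(3·x)/3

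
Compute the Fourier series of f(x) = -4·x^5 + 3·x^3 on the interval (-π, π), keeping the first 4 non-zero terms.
(-996 - 8·π^4 + 166·π^2)·sin(x) + (-23·π^2 + 69/2 + 4·π^4)·sin(2·x) + (-8·π^4/3 - 428/81 + 214·π^2/27)·sin(3·x) + (-4·π^2 + 3/2 + 2·π^4)·sin(4·x)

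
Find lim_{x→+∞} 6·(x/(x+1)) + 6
Evaluate the dominant behaviour as x → +∞; each term tends to a finite value or vanishes.
Limit = 12.

Final answer: 12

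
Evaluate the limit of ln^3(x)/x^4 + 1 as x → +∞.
The quotient is an ∞/∞ indeterminate form as x → +∞.
The polynomial denominator x^4 dominates the logarithmic numerator (any positive power of x ≫ ln^3(x) as x → ∞), so the quotient → 0.
Adding the constant: 0 + 1 = 1. Limit = 1.

Final answer: 1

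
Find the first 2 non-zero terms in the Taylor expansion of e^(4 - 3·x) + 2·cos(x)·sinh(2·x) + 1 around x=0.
x·(4 - 3·e^(4)) + 1 + e^(4)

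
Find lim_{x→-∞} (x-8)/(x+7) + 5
Evaluate the dominant behaviour as x → -∞; each term tends to a finite value or vanishes.
Limit = 6.

Final answer: 6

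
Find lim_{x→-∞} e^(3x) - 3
Evaluate the dominant behaviour as x → -∞; each term tends to a finite value or vanishes.
Limit = -3.

Final answer: -3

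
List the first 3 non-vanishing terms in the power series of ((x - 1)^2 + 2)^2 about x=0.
10·x^2 - 12·x + 9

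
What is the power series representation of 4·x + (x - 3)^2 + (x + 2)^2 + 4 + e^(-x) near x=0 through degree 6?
x^6/720 - x^5/120 + x^4/24 - x^3/6 + 5·x^2/2 + x + 18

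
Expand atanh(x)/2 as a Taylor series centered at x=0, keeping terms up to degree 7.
x^7/14 + x^5/10 + x^3/6 + x/2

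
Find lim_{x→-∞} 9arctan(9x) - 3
Evaluate the dominant behaviour as x → -∞; each term tends to a finite value or vanishes.
Limit = -9·π/2 - 3.

Final answer: -9·π/2 - 3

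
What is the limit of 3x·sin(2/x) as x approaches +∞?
As x → +∞: let u = 2/x → 0⁺; then 3·x·sin(2/x) = 3·2·sin(u)/u → 3·2·1 = 6.
Limit = 6.

Final answer: 6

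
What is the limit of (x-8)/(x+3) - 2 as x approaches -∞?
Evaluate the dominant behaviour as x → -∞; each term tends to a finite value or vanishes.
Limit = -1.

Final answer: -1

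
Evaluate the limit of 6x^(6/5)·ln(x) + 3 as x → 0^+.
The product is a 0·∞ indeterminate form at x → 0⁺.
Rewrite the product as 6·ln(x) / x^(-6/5) and apply L'Hôpital, or use the standard hierarchy x^(-6/5) ≫ |ln x| as x → 0⁺.
The indeterminate product → 0, so the limit = 3.

Final answer: 3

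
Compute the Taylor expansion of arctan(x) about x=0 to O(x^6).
x^5/5 - x^3/3 + x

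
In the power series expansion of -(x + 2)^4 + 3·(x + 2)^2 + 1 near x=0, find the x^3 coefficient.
Expand to order 3: -(x + 2)^4 + 3·(x + 2)^2 + 1 = -8·x^3 - 21·x^2 - 20·x - 3 + O(x^4).
The coefficient of x^3 is -8.

Final answer: -8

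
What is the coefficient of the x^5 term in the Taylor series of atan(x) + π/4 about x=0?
Expand to order 5: atan(x) + π/4 = x^5/5 - x^3/3 + x + π/4 + O(x^6).
The coefficient of x^5 is 1/5.

Final answer: 1/5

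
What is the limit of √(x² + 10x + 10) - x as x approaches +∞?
As x → +∞: multiply by the conjugate to get (10x+10)/(√(x²+10x+10)+x); the denominator ~ 2x, so the limit is 10/2 = 5.
Limit = 5.

Final answer: 5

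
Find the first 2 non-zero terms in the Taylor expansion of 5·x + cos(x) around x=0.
5·x + 1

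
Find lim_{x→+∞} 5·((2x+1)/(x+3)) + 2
Evaluate the dominant behaviour as x → +∞; each term tends to a finite value or vanishes.
Limit = 12.

Final answer: 12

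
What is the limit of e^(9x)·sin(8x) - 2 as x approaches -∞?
Evaluate the dominant behaviour as x → -∞; each term tends to a finite value or vanishes.
Limit = -2.

Final answer: -2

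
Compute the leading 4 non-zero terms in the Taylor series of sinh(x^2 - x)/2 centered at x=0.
x^4/4 - x^3/12 + x^2/2 - x/2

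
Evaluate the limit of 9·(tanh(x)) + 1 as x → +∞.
Evaluate the dominant behaviour as x → +∞; each term tends to a finite value or vanishes.
Limit = 10.

Final answer: 10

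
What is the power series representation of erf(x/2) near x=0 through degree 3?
-x^3/(12·√(π)) + x/√(π)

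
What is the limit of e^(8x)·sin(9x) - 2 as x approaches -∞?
Evaluate the dominant behaviour as x → -∞; each term tends to a finite value or vanishes.
Limit = -2.

Final answer: -2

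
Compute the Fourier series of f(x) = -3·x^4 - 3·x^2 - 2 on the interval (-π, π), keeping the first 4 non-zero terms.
(-132 + 24·π^2)·cos(x) + (6 - 6·π^2)·cos(2·x) + (-4/9 + 8·π^2/3)·cos(3·x) - 3·π^4/5 - π^2 - 2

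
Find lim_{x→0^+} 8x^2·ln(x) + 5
The product is a 0·∞ indeterminate form at x → 0⁺.
Rewrite the product as 8·ln(x) / x^(-2) and apply L'Hôpital, or use the standard hierarchy x^(-2) ≫ |ln x| as x → 0⁺.
The indeterminate product → 0, so the limit = 5.

Final answer: 5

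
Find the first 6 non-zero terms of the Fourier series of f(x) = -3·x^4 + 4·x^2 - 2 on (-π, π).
(-160 + 24·π^2)·cos(x) + (13 - 6·π^2)·cos(2·x) + (-32/9 + 8·π^2/3)·cos(3·x) + (25/16 - 3·π^2/2)·cos(4·x) + (-544/625 + 24·π^2/25)·cos(5·x) - 3·π^4/5 - 2 + 4·π^2/3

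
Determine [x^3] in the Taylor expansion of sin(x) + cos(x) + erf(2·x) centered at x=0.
Expand to order 3: sin(x) + cos(x) + erf(2·x) = x^3·(-16/(3·√(π)) - 1/6) - x^2/2 + x·(1 + 4/√(π)) + 1 + O(x^4).
The coefficient of x^3 is -16/(3·√(π)) - 1/6.

Final answer: -16/(3·√(π)) - 1/6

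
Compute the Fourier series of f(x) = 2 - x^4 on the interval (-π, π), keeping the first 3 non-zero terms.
(-48 + 8·π^2)·cos(x) + (3 - 2·π^2)·cos(2·x) - π^4/5 + 2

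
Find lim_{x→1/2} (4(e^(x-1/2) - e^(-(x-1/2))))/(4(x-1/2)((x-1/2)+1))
Both numerator and denominator → 0 as x → 1/2; this is a 0/0 indeterminate form.
Expand each to leading order near x = 1/2: numerator ~ 8·(x - 1/2), denominator ~ 4·(x - 1/2).
The limit of the ratio is 2.

Final answer: 2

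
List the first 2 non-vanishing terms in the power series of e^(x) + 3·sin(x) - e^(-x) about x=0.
-x^3/6 + 5·x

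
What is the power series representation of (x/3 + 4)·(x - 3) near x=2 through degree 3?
-14/3 + 13·(x - 2)/3 + (x - 2)^2/3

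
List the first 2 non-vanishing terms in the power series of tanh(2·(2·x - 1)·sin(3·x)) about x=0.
12·x^2 - 6·x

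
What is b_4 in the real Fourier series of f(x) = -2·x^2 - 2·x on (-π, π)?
b_4 = (1/π) ∫_{-π}^{π} f(x)·sin(4x) dx.
Evaluate the integral (use parity and integration by parts as needed): b_4 = 1.

Final answer: 1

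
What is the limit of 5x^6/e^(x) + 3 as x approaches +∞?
The quotient is an ∞/∞ indeterminate form as x → +∞.
The exponential denominator e^(x) dominates the polynomial numerator (e^x ≫ x^6 as x → ∞), so the quotient → 0.
Adding the constant: 0 + 3 = 3. Limit = 3.

Final answer: 3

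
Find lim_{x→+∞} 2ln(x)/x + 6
The quotient is an ∞/∞ indeterminate form as x → +∞.
The polynomial denominator x dominates the logarithmic numerator (any positive power of x ≫ ln(x) as x → ∞), so the quotient → 0.
Adding the constant: 0 + 6 = 6. Limit = 6.

Final answer: 6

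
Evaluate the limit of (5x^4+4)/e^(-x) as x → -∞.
This is an ∞/∞ indeterminate form as x → -∞.
Compare growth rates of the dominant terms (exponentials ≫ polynomials ≫ logarithms), or apply L'Hôpital's rule; the quotient → 0.
Limit = 0.

Final answer: 0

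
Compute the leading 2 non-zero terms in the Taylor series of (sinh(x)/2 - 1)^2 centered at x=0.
1 - x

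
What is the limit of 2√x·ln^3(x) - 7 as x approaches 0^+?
The product is a 0·∞ indeterminate form at x → 0⁺.
Rewrite the product as 2·ln^3(x) / x^(-1/2) and apply L'Hôpital, or use the standard hierarchy x^(-1/2) ≫ |ln x|^3 as x → 0⁺.
The indeterminate product → 0, so the limit = -7.

Final answer: -7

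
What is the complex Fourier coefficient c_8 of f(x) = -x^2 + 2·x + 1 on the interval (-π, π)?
Compute the real Fourier coefficients first: a_8 = -1/16, b_8 = -1/2.
Then c_8 = (a_8 − i·b_8)/2 = -1/32 + i/4.

Final answer: -1/32 + i/4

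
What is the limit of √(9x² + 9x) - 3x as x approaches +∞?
As x → +∞: multiply by the conjugate to get (9x)/(√(9x²+9x)+3x); the denominator ~ 6x, so the limit is 9/6 = 3/2.
Limit = 3/2.

Final answer: 3/2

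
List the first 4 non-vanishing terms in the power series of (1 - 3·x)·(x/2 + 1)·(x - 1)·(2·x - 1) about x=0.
-x^3/2 + 8·x^2 - 11·x/2 + 1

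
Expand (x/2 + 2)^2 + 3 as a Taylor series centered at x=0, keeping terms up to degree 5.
x^2/4 + 2·x + 7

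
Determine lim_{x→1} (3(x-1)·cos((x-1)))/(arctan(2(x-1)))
Both numerator and denominator → 0 as x → 1; this is a 0/0 indeterminate form.
Expand each to leading order near x = 1: numerator ~ 3·(x - 1), denominator ~ 2·(x - 1).
The limit of the ratio is 3/2.

Final answer: 3/2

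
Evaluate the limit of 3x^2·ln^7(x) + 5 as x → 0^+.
The product is a 0·∞ indeterminate form at x → 0⁺.
Rewrite the product as 3·ln^7(x) / x^(-2) and apply L'Hôpital, or use the standard hierarchy x^(-2) ≫ |ln x|^7 as x → 0⁺.
The indeterminate product → 0, so the limit = 5.

Final answer: 5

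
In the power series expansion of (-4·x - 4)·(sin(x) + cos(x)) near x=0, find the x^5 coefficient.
Expand to order 5: (-4·x - 4)·(sin(x) + cos(x)) = -x^5/5 + x^4/2 + 8·x^3/3 - 2·x^2 - 8·x - 4 + O(x^6).
The coefficient of x^5 is -1/5.

Final answer: -1/5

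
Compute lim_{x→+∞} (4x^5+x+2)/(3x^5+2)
This is an ∞/∞ indeterminate form as x → +∞.
Divide numerator and denominator by x^5 and let the lower-order terms vanish; the leading terms give 4/3.
Limit = 4/3.

Final answer: 4/3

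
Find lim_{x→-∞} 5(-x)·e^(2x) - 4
The product is a 0·∞ indeterminate form at x → -∞.
Rewrite the product as 5(-x) / e^(-2x) (an ∞/∞ form) and apply L'Hôpital, or use the standard hierarchy e^(2|x|) ≫ |(-x)| as x → -∞.
The indeterminate product → 0, so the limit = -4.

Final answer: -4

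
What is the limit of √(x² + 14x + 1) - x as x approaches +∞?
This is an ∞ − ∞ indeterminate form.
Multiply and divide by the conjugate √(x²+14x + 1) + x; the x² terms cancel, leaving (14x + 1)/(√(x²+14x + 1)+x) → 14/2 = 7.
Limit = 7.

Final answer: 7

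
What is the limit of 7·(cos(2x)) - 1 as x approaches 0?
Direct substitution at x = 0 gives 6.

Final answer: 6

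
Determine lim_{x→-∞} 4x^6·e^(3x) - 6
The product is a 0·∞ indeterminate form at x → -∞.
Rewrite the product as 4x^6 / e^(-3x) (an ∞/∞ form) and apply L'Hôpital, or use the standard hierarchy e^(3|x|) ≫ |x^6| as x → -∞.
The indeterminate product → 0, so the limit = -6.

Final answer: -6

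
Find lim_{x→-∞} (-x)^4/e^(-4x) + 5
The quotient is an ∞/∞ indeterminate form as x → -∞.
Compare growth rates of the dominant terms (exponentials ≫ polynomials ≫ logarithms), or apply L'Hôpital's rule; the quotient → 0.
Adding the constant: 0 + 5 = 5. Limit = 5.

Final answer: 5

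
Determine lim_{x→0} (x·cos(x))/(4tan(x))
Both numerator and denominator → 0 as x → 0; this is a 0/0 indeterminate form.
Expand each to leading order near x = 0: numerator ~ x, denominator ~ 4·x.
The limit of the ratio is 1/4.

Final answer: 1/4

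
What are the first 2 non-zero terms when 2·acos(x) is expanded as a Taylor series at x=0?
π - 2·x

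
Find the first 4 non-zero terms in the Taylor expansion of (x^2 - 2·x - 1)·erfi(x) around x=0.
-4·x^4/(3·√(π)) + 4·x^3/(3·√(π)) - 4·x^2/√(π) - 2·x/√(π)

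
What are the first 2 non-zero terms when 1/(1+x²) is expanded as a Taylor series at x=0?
1 - x^2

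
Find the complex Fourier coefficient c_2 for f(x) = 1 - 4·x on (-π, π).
Compute the real Fourier coefficients first: a_2 = 0, b_2 = 4.
Then c_2 = (a_2 − i·b_2)/2 = -2·i.

Final answer: -2·i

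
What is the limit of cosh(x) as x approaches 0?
Direct substitution at x = 0 gives 1.

Final answer: 1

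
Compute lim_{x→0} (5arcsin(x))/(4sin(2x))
Both numerator and denominator → 0 as x → 0; this is a 0/0 indeterminate form.
Expand each to leading order near x = 0: numerator ~ 5·x, denominator ~ 8·x.
The limit of the ratio is 5/8.

Final answer: 5/8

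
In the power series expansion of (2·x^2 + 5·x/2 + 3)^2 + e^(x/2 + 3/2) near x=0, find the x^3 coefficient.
Expand to order 3: (2·x^2 + 5·x/2 + 3)^2 + e^(x/2 + 3/2) = x^3·(e^(3/2)/48 + 10) + x^2·(e^(3/2)/8 + 73/4) + x·(e^(3/2)/2 + 15) + e^(3/2) + 9 + O(x^4).
The coefficient of x^3 is e^(3/2)/48 + 10.

Final answer: e^(3/2)/48 + 10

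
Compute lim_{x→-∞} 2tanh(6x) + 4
Evaluate the dominant behaviour as x → -∞; each term tends to a finite value or vanishes.
Limit = 2.

Final answer: 2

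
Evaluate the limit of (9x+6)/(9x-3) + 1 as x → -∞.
Evaluate the dominant behaviour as x → -∞; each term tends to a finite value or vanishes.
Limit = 2.

Final answer: 2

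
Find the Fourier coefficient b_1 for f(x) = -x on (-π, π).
b_1 = (1/π) ∫_{-π}^{π} f(x)·sin(1x) dx.
Evaluate the integral (use parity and integration by parts as needed): b_1 = -2.

Final answer: -2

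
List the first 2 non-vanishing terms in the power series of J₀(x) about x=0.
1 - x^2/4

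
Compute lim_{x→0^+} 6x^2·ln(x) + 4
The product is a 0·∞ indeterminate form at x → 0⁺.
Rewrite the product as 6·ln(x) / x^(-2) and apply L'Hôpital, or use the standard hierarchy x^(-2) ≫ |ln x| as x → 0⁺.
The indeterminate product → 0, so the limit = 4.

Final answer: 4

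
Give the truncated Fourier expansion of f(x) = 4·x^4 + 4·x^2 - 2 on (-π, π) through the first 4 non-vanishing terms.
(176 - 32·π^2)·cos(x) + (-8 + 8·π^2)·cos(2·x) + (16/27 - 32·π^2/9)·cos(3·x) - 2 + 4·π^2/3 + 4·π^4/5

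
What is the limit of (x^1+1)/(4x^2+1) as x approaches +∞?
This is an ∞/∞ indeterminate form as x → +∞.
Divide numerator and denominator by x^2 and let the lower-order terms vanish; the numerator's degree 1 is below the denominator's degree 2, so the quotient → 0.
Limit = 0.

Final answer: 0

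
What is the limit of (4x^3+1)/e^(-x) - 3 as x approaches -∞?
The quotient is an ∞/∞ indeterminate form as x → -∞.
Compare growth rates of the dominant terms (exponentials ≫ polynomials ≫ logarithms), or apply L'Hôpital's rule; the quotient → 0.
Adding the constant: 0 - 3 = -3. Limit = -3.

Final answer: -3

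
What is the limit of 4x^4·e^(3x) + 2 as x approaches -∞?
The product is a 0·∞ indeterminate form at x → -∞.
Rewrite the product as 4x^4 / e^(-3x) (an ∞/∞ form) and apply L'Hôpital, or use the standard hierarchy e^(3|x|) ≫ |x^4| as x → -∞.
The indeterminate product → 0, so the limit = 2.

Final answer: 2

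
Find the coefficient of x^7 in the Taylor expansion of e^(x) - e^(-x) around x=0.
Expand to order 7: e^(x) - e^(-x) = x^7/2520 + x^5/60 + x^3/3 + 2·x + O(x^8).
The coefficient of x^7 is 1/2520.

Final answer: 1/2520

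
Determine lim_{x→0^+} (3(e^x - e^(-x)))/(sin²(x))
Both numerator and denominator → 0 as x → 0^+; this is a 0/0 indeterminate form.
Expand each to leading order near x = 0: numerator ~ 6·x, denominator ~ x^2.
The limit of the ratio is ∞.

Final answer: ∞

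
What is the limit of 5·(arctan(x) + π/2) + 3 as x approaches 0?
Direct substitution at x = 0 gives 3 + 5·π/2.

Final answer: 3 + 5·π/2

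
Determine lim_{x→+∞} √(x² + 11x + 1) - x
This is an ∞ − ∞ indeterminate form.
Multiply and divide by the conjugate √(x²+11x + 1) + x; the x² terms cancel, leaving (11x + 1)/(√(x²+11x + 1)+x) → 11/2.
Limit = 11/2.

Final answer: 11/2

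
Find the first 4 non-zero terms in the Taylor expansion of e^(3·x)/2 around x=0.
9·x^3/4 + 9·x^2/4 + 3·x/2 + 1/2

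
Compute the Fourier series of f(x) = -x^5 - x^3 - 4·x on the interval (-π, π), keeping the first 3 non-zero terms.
(-236 - 2·π^4 + 38·π^2)·sin(x) + (-4·π^2 + 10 + π^4)·sin(2·x) + (-2·π^4/3 - 260/81 + 22·π^2/27)·sin(3·x)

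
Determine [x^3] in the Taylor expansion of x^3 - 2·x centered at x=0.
Expand to order 3: x^3 - 2·x = x^3 - 2·x + O(x^4).
The coefficient of x^3 is 1.

Final answer: 1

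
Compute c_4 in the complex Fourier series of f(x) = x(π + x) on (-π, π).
Compute the real Fourier coefficients first: a_4 = 1/4, b_4 = -π/2.
Then c_4 = (a_4 − i·b_4)/2 = 1/8 + i·π/4.

Final answer: 1/8 + i·π/4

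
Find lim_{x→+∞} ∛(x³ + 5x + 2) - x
This is an ∞ − ∞ indeterminate form.
Multiply by (A² + AB + B²)/(A² + AB + B²) where A = ∛(x³+5x + 2), B = x to use A³ − B³ = (A−B)(A²+AB+B²); the x³ terms cancel, leaving (5x + 2)/(A²+AB+B²) with denominator ~ 3x², so the limit is 0.
Limit = 0.

Final answer: 0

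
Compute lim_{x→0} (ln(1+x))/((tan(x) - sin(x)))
Both numerator and denominator → 0 as x → 0; this is a 0/0 indeterminate form.
Expand each to leading order near x = 0: numerator ~ x, denominator ~ x^3/2.
The limit of the ratio is ∞.

Final answer: ∞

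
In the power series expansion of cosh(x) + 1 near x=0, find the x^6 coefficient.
Expand to order 6: cosh(x) + 1 = x^6/720 + x^4/24 + x^2/2 + 2 + O(x^7).
The coefficient of x^6 is 1/720.

Final answer: 1/720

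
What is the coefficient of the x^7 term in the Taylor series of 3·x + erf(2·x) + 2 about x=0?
Expand to order 7: 3·x + erf(2·x) + 2 = -128·x^7/(21·√(π)) + 32·x^5/(5·√(π)) - 16·x^3/(3·√(π)) + x·(4/√(π) + 3) + 2 + O(x^8).
The coefficient of x^7 is -128/(21·√(π)).

Final answer: -128/(21·√(π))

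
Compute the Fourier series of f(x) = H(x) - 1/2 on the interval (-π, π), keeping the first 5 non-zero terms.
2·sin(x)/π + 2·sin(3·x)/(3·π) + 2·sin(5·x)/(5·π) + 2·sin(7·x)/(7·π) + 2·sin(9·x)/(9·π)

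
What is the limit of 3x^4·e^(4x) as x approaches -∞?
This is a 0·∞ indeterminate form at x → -∞.
Rewrite the product as 3x^4 / e^(-4x) (an ∞/∞ form) and apply L'Hôpital, or use the standard hierarchy e^(4|x|) ≫ |x^4| as x → -∞.
The indeterminate product → 0, so the limit = 0.

Final answer: 0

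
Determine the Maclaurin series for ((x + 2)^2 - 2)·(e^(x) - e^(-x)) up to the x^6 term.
x^6/15 + 11·x^5/30 + 4·x^4/3 + 8·x^3/3 + 8·x^2 + 4·x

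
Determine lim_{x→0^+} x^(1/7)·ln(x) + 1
The product is a 0·∞ indeterminate form at x → 0⁺.
Rewrite the product as ln(x) / x^(-1/7) and apply L'Hôpital, or use the standard hierarchy x^(-1/7) ≫ |ln x| as x → 0⁺.
The indeterminate product → 0, so the limit = 1.

Final answer: 1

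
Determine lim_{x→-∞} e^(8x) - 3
Evaluate the dominant behaviour as x → -∞; each term tends to a finite value or vanishes.
Limit = -3.

Final answer: -3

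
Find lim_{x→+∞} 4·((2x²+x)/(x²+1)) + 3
Evaluate the dominant behaviour as x → +∞; each term tends to a finite value or vanishes.
Limit = 11.

Final answer: 11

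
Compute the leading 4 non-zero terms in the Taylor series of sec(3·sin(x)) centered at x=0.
4057·x^6/80 + 123·x^4/8 + 9·x^2/2 + 1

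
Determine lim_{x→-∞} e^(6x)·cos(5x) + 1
Evaluate the dominant behaviour as x → -∞; each term tends to a finite value or vanishes.
Limit = 1.

Final answer: 1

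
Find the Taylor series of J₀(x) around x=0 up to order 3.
1 - x^2/4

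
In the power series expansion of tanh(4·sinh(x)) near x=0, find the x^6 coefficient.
Expand to order 6: tanh(4·sinh(x)) = 1259·x^5/10 - 62·x^3/3 + 4·x + O(x^7).
The coefficient of x^6 is 0.

Final answer: 0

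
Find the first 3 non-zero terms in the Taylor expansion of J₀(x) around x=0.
x^4/64 - x^2/4 + 1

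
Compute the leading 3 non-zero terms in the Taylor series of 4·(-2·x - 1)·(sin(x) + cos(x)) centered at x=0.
-6·x^2 - 12·x - 4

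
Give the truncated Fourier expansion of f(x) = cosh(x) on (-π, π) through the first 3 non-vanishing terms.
-cos(x)·sinh(π)/π + 2·cos(2·x)·sinh(π)/(5·π) + sinh(π)/π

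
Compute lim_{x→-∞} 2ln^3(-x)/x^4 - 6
The quotient is an ∞/∞ indeterminate form as x → -∞.
Compare growth rates of the dominant terms (exponentials ≫ polynomials ≫ logarithms), or apply L'Hôpital's rule; the quotient → 0.
Adding the constant: 0 - 6 = -6. Limit = -6.

Final answer: -6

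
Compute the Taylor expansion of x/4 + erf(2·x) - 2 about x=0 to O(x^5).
-16·x^3/(3·√(π)) + x·(1/4 + 4/√(π)) - 2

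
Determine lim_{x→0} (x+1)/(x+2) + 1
Direct substitution at x = 0 gives 3/2.

Final answer: 3/2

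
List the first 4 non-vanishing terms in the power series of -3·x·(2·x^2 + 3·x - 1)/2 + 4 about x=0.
-3·x^3 - 9·x^2/2 + 3·x/2 + 4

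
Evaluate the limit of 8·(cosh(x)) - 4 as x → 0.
Direct substitution at x = 0 gives 4.

Final answer: 4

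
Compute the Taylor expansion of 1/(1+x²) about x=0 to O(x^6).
x^4 - x^2 + 1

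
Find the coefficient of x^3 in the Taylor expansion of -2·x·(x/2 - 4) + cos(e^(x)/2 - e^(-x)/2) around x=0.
Expand to order 3: -2·x·(x/2 - 4) + cos(e^(x)/2 - e^(-x)/2) = -3·x^2/2 + 8·x + 1 + O(x^4).
The coefficient of x^3 is 0.

Final answer: 0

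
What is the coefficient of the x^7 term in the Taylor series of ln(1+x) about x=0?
Expand to order 7: ln(1+x) = x^7/7 - x^6/6 + x^5/5 - x^4/4 + x^3/3 - x^2/2 + x + O(x^8).
The coefficient of x^7 is 1/7.

Final answer: 1/7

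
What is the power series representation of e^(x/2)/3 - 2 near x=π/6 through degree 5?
-2 + e^(π/12)/3 + e^(π/12)·(x - π/6)/6 + e^(π/12)·(x - π/6)^2/24 + e^(π/12)·(x - π/6)^3/144 + e^(π/12)·(x - π/6)^4/1152 + e^(π/12)·(x - π/6)^5/11520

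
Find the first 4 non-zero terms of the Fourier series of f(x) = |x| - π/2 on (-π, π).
-4·cos(x)/π - 4·cos(3·x)/(9·π) - 4·cos(5·x)/(25·π) - 4·cos(7·x)/(49·π)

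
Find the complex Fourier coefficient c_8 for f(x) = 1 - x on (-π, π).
Compute the real Fourier coefficients first: a_8 = 0, b_8 = 1/4.
Then c_8 = (a_8 − i·b_8)/2 = -i/8.

Final answer: -i/8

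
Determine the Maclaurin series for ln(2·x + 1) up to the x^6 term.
-32·x^6/3 + 32·x^5/5 - 4·x^4 + 8·x^3/3 - 2·x^2 + 2·x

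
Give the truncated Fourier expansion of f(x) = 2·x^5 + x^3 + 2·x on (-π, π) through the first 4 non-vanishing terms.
(-78·π^2 + 4·π^4 + 472)·sin(x) + (-2·π^4 - 31/2 + 9·π^2)·sin(2·x) + (-62·π^2/27 + 232/81 + 4·π^4/3)·sin(3·x) + (-π^4 - 41/32 + 3·π^2/4)·sin(4·x)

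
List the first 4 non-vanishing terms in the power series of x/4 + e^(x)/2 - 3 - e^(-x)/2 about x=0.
x^5/120 + x^3/6 + 5·x/4 - 3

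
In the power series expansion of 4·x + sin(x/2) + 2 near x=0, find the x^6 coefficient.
Expand to order 6: 4·x + sin(x/2) + 2 = x^5/3840 - x^3/48 + 9·x/2 + 2 + O(x^7).
The coefficient of x^6 is 0.

Final answer: 0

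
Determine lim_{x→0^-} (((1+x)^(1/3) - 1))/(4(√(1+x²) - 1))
Both numerator and denominator → 0 as x → 0^-; this is a 0/0 indeterminate form.
Expand each to leading order near x = 0: numerator ~ x/3, denominator ~ 2·x^2.
The limit of the ratio is -∞.

Final answer: -∞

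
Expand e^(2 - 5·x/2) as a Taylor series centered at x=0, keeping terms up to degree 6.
3125·x^6·e^(2)/9216 - 625·x^5·e^(2)/768 + 625·x^4·e^(2)/384 - 125·x^3·e^(2)/48 + 25·x^2·e^(2)/8 - 5·x·e^(2)/2 + e^(2)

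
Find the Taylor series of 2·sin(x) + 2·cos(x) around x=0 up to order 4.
x^4/12 - x^3/3 - x^2 + 2·x + 2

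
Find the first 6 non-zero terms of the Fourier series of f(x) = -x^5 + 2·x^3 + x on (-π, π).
(-262 - 2·π^4 + 44·π^2)·sin(x) + (-7·π^2 + 19/2 + π^4)·sin(2·x) + (-2·π^4/3 - 98/81 + 76·π^2/27)·sin(3·x) + (-13·π^2/8 + 7/64 + π^4/2)·sin(4·x) + (-2·π^4/5 + 82/625 + 28·π^2/25)·sin(5·x) + (-23·π^2/27 - 31/162 + π^4/3)·sin(6·x)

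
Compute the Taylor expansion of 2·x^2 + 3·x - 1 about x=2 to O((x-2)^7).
13 + 11·(x - 2) + 2·(x - 2)^2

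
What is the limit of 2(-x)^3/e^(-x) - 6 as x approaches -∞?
The quotient is an ∞/∞ indeterminate form as x → -∞.
Compare growth rates of the dominant terms (exponentials ≫ polynomials ≫ logarithms), or apply L'Hôpital's rule; the quotient → 0.
Adding the constant: 0 - 6 = -6. Limit = -6.

Final answer: -6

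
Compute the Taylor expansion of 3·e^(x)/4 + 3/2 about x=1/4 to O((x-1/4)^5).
3·e^(1/4)/4 + 3/2 + 3·e^(1/4)·(x - 1/4)/4 + 3·e^(1/4)·(x - 1/4)^2/8 + e^(1/4)·(x - 1/4)^3/8 + e^(1/4)·(x - 1/4)^4/32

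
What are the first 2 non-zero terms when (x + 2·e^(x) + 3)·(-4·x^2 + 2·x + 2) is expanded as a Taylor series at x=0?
16·x + 10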